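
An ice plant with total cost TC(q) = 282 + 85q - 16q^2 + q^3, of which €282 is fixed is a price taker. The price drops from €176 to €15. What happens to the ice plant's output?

AVC = 85 - 16q + q^2, minimized at q = 8 where min AVC = €21. MC = 85 - 32q + 3q^2.
With P = €176 above the shutdown price, P = MC gives q = 13.
At P = €15 < min AVC = €21, price no longer covers variable cost at any output, so the firm shuts down: q = 0.

Output falls from 13 to 0 (the firm shuts down)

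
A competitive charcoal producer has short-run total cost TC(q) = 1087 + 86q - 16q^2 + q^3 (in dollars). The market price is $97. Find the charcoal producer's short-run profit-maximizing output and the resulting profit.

Profit = -$361 at q = 11

AVC = 86 - 16q + q^2 has its minimum $22 at q = 8; price $97 clears that bar, so the firm operates.
MC = 86 - 32q + 3q^2. Setting P = MC and taking the root on the rising branch gives q* = 11.
TR = 97·11 = 1067. TC = 1087 + 341 = 1428. Profit = 1067 − 1428 = -$361.
By producing, the firm covers all variable cost plus $726 of fixed cost; shutting down would lose the full $1087.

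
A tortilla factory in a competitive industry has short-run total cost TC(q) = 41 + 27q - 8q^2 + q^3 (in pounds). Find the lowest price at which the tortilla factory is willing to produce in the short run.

£11 per unit

The firm shuts down when price falls below the minimum of average variable cost. AVC = VC/q = 27 - 8q + q^2.
dAVC/dq = -8 + 2q = 0 gives q = 4. min AVC = 27 - 8·4 + 4^2 = 11.
So the shutdown price is £11.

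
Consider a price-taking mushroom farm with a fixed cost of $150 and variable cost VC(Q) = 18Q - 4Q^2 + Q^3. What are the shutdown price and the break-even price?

AVC = 18 - 4Q + Q^2; minimized at Q = 2, giving min AVC = $14. That is the shutdown price.
ATC = 150/Q + 18 - 4Q + Q^2. Setting dATC/dQ = −150/Q^2 − 4 + 2Q = 0 gives Q = 5 (since 2·5^3 − 4·5^2 = 150).
min ATC = 150/5 + 18 − 4·5 + 5^2 = $53. That is the break-even price.
For $14 ≤ P < $53 the firm produces at a loss; below $14 it shuts down.

Shutdown price = $14; break-even price = $53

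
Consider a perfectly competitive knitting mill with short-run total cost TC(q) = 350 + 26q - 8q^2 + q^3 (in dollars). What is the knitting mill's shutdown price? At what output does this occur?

$10 per unit, at q = 4

The shutdown price is the minimum of AVC. VC = 26q - 8q^2 + q^3, so AVC = 26 - 8q + q^2.
dAVC/dq = -8 + 2q = 0 gives q = 4. min AVC = 26 - 8·4 + 4^2 = 10.
So the shutdown price is $10.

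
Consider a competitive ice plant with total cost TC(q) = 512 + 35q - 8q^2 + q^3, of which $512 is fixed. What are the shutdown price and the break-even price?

Shutdown price = $19; break-even price = $99

Shutdown price = min AVC. AVC = 35 - 8q + q^2, with vertex at q = 4 and minimum $19.
ATC = 512/q + 35 - 8q + q^2. Setting dATC/dq = −512/q^2 − 8 + 2q = 0 gives q = 8 (since 2·8^3 − 8·8^2 = 512).
min ATC = 512/8 + 35 − 8·8 + 8^2 = $99. That is the break-even price.
For $19 ≤ P < $99 the firm produces at a loss; below $19 it shuts down.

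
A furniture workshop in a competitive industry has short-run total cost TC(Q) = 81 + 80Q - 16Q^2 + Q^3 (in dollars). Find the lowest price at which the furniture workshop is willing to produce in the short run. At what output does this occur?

$16 per unit, at Q = 8

The firm shuts down when price falls below the minimum of average variable cost. AVC = VC/Q = 80 - 16Q + Q^2.
At the minimum of AVC, MC = AVC. MC = 80 - 32Q + 3Q^2; setting MC = AVC gives 2Q^2 - 16Q = 0, so Q = 8. min AVC = 16.
So the shutdown price is $16.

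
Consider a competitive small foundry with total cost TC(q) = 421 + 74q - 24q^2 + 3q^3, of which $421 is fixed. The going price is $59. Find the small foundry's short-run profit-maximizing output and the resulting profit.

AVC = 74 - 24q + 3q^2; min AVC = $26 at q = 4. Since P = $59 ≥ min AVC, the firm produces.
With MC = 74 - 48q + 9q^2, P = MC on the upward-sloping part at q* = 5.
TR = 59·5 = 295. TC = 421 + 145 = 566. Profit = 295 − 566 = -$271.
By producing, the firm covers all variable cost plus $150 of fixed cost; shutting down would lose the full $421.

Profit = -$271 at q = 5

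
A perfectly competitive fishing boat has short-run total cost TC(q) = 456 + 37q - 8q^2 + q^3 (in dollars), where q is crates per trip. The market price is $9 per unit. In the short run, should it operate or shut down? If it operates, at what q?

Shut down

Variable cost is VC = 37q - 8q^2 + q^3, so AVC = VC/q = 37 - 8q + q^2 and MC = dTC/dq = 37 - 16q + 3q^2.
The AVC parabola has its vertex at q = 8/2 = 4, where AVC = 37 - 8·4 + 4^2 = $21.
P = $9 lies below min AVC = $21; no output level covers variable cost.
The firm minimizes its loss by shutting down and losing only its fixed cost of $456.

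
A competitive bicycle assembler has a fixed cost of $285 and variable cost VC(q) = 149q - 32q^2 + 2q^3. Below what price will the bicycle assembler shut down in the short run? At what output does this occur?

The shutdown price is the minimum of AVC. VC = 149q - 32q^2 + 2q^3, so AVC = 149 - 32q + 2q^2.
At the minimum of AVC, MC = AVC. MC = 149 - 64q + 6q^2; setting MC = AVC gives 4q^2 - 32q = 0, so q = 8. min AVC = 21.
So the shutdown price is $21.

$21 per unit, at q = 8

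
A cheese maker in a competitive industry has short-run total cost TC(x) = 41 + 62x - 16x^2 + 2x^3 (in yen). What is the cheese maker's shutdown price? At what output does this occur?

¥30 per unit, at x = 4

The firm shuts down when price falls below the minimum of average variable cost. AVC = VC/x = 62 - 16x + 2x^2.
At the minimum of AVC, MC = AVC. MC = 62 - 32x + 6x^2; setting MC = AVC gives 4x^2 - 16x = 0, so x = 4. min AVC = 30.
For P < ¥30 the firm produces nothing.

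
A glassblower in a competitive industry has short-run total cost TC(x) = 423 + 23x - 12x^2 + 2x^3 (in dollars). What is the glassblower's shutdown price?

Short-run supply begins at min AVC. From VC = 23x - 12x^2 + 2x^3, AVC = 23 - 12x + 2x^2.
dAVC/dx = -12 + 4x = 0 gives x = 3. min AVC = 23 - 12·3 + 2·3^2 = 5.
The firm shuts down for any P below $5.

$5 per unit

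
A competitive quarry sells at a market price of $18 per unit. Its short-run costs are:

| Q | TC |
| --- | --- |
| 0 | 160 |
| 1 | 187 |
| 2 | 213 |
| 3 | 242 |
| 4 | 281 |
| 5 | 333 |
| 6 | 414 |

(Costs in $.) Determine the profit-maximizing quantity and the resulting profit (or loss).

Profit at each row (π = 18Q − TC): Q=0: -160; Q=1: -169; Q=2: -177; Q=3: -188; Q=4: -209; Q=5: -243; Q=6: -306.
Profit is highest at Q = 0. Equivalently, the lowest AVC in the table is 53/2 ≈ $26.50 at Q = 2, and P = $18 falls below it — price never covers variable cost, so the firm shuts down and loses only its fixed cost.

Q = 0 (shut down); profit = -$160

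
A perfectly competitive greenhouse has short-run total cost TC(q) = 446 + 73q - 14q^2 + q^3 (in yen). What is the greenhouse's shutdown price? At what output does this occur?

Short-run supply begins at min AVC. From VC = 73q - 14q^2 + q^3, AVC = 73 - 14q + q^2.
At the minimum of AVC, MC = AVC. MC = 73 - 28q + 3q^2; setting MC = AVC gives 2q^2 - 14q = 0, so q = 7. min AVC = 24.
So the shutdown price is ¥24.

¥24 per unit, at q = 7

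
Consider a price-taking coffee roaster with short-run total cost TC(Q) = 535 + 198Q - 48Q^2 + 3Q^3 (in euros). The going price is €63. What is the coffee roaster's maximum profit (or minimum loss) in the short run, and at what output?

AVC = 198 - 48Q + 3Q^2; min AVC = €6 at Q = 8. Since P = €63 ≥ min AVC, the firm produces.
With MC = 198 - 96Q + 9Q^2, P = MC on the upward-sloping part at Q* = 9.
TR = 63·9 = 567. TC = 535 + 81 = 616. Profit = 567 − 616 = -€49.
That loss of €49 beats the €535 the firm would lose by shutting down; producing recovers €486 of fixed cost.

Profit = -€49 at Q = 9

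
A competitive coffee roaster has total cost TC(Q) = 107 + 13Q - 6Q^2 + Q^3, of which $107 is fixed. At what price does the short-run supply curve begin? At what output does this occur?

$4 per unit, at Q = 3

Short-run supply begins at min AVC. From VC = 13Q - 6Q^2 + Q^3, AVC = 13 - 6Q + Q^2.
dAVC/dQ = -6 + 2Q = 0 gives Q = 3. min AVC = 13 - 6·3 + 3^2 = 4.
So the shutdown price is $4.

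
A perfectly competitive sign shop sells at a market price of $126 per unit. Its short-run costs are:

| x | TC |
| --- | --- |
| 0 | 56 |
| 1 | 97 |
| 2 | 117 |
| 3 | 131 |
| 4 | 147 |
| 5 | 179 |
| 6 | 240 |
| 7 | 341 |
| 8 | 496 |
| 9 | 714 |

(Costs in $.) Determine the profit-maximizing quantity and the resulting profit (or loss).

Compute π = P·x − TC at each output: x=0: -56; x=1: 29; x=2: 135; x=3: 247; x=4: 357; x=5: 451; x=6: 516; x=7: 541; x=8: 512; x=9: 420.
Profit is maximized at x = 7. AVC there is 285/7 = $40.71 ≤ P, so producing beats shutting down (which would give -$56).

x = 7; profit = $541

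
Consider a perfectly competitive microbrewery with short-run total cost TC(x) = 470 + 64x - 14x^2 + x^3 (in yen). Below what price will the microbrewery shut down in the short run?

¥15 per unit

Short-run supply begins at min AVC. From VC = 64x - 14x^2 + x^3, AVC = 64 - 14x + x^2.
dAVC/dx = -14 + 2x = 0 gives x = 7. min AVC = 64 - 14·7 + 7^2 = 15.
So the shutdown price is ¥15.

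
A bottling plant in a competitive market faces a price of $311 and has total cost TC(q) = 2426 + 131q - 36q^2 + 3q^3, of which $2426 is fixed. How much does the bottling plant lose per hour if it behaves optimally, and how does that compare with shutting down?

AVC = 131 - 36q + 3q^2; min AVC = $23 at q = 6. Since P = $311 ≥ min AVC, the firm produces.
With MC = 131 - 72q + 9q^2, P = MC on the upward-sloping part at q* = 10.
TR = 311·10 = 3110. TC = 2426 + 710 = 3136. Profit = 3110 − 3136 = -$26.
That loss of $26 beats the $2426 the firm would lose by shutting down; producing recovers $2400 of fixed cost.

Profit = -$26 at q = 10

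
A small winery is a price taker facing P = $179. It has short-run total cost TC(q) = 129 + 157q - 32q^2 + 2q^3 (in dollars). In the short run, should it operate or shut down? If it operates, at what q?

Variable cost is VC = 157q - 32q^2 + 2q^3, so AVC = VC/q = 157 - 32q + 2q^2 and MC = dTC/dq = 157 - 64q + 6q^2.
The AVC parabola has its vertex at q = 32/4 = 8, where AVC = 157 - 32·8 + 2·8^2 = $29.
Since P = $179 ≥ min AVC = $29, price covers variable cost and the firm should produce.
Set P = MC: 179 = 157 - 64q + 6q^2 → -22 - 64q + 6q^2 = 0. The roots are q = -1/3 and q = 11; the profit-maximizing output is on the rising part of MC, so q* = 11.
Check: AVC at q = 11 is $47 ≤ P, so revenue covers variable cost.
Profit = P·q − TC = 179·11 − 646 = $1323.

Produce at q = 11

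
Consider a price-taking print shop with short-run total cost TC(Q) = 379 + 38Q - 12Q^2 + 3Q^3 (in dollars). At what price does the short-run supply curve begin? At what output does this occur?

The shutdown price is the minimum of AVC. VC = 38Q - 12Q^2 + 3Q^3, so AVC = 38 - 12Q + 3Q^2.
At the minimum of AVC, MC = AVC. MC = 38 - 24Q + 9Q^2; setting MC = AVC gives 6Q^2 - 12Q = 0, so Q = 2. min AVC = 26.
So the shutdown price is $26.

$26 per unit, at Q = 2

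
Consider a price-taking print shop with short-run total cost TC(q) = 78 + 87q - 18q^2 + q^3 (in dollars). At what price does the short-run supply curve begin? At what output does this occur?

$6 per unit, at q = 9

The shutdown price is the minimum of AVC. VC = 87q - 18q^2 + q^3, so AVC = 87 - 18q + q^2.
dAVC/dq = -18 + 2q = 0 gives q = 9. min AVC = 87 - 18·9 + 9^2 = 6.
The firm shuts down for any P below $6.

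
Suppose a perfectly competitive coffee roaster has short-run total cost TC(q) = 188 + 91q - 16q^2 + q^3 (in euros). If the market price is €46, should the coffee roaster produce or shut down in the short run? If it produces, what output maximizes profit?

From TC, MC = TC'(q) = 91 - 32q + 3q^2 and AVC = VC/q = 91 - 16q + q^2.
The AVC parabola has its vertex at q = 16/2 = 8, where AVC = 91 - 16·8 + 8^2 = €27.
Since P = €46 ≥ min AVC = €27, price covers variable cost and the firm should produce.
Set P = MC: 46 = 91 - 32q + 3q^2 → 45 - 32q + 3q^2 = 0. The roots are q = 5/3 and q = 9; the profit-maximizing output is on the rising part of MC, so q* = 9.
Check: AVC at q = 9 is €28 ≤ P, so revenue covers variable cost.
Profit = P·q − TC = 46·9 − 440 = -€26, a loss, but smaller than the €188 fixed cost the firm would lose by shutting down.

Produce at q = 9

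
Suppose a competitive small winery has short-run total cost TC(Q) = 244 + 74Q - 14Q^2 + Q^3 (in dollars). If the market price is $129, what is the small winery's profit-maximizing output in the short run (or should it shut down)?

Produce at Q = 11

Strip out fixed cost: VC = 74Q - 14Q^2 + Q^3. Then AVC = 74 - 14Q + Q^2 and MC = 74 - 28Q + 3Q^2.
AVC is minimized where dAVC/dQ = -14 + 2Q = 0, at Q = 7; min AVC = 74 - 14·7 + 7^2 = $25.
Because $129 ≥ $25, revenue can cover variable cost; the firm operates.
Solving P = MC: -55 - 28Q + 3Q^2 = 0 ⇒ Q = -5/3 or 11. On the upward-sloping branch, Q* = 11.
Check: AVC at Q = 11 is $41 ≤ P, so revenue covers variable cost.
Profit = P·Q − TC = 129·11 − 695 = $724.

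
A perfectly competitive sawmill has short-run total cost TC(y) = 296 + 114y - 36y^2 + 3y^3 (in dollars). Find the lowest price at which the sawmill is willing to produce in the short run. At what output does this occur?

$6 per unit, at y = 6

The shutdown price is the minimum of AVC. VC = 114y - 36y^2 + 3y^3, so AVC = 114 - 36y + 3y^2.
dAVC/dy = -36 + 6y = 0 gives y = 6. min AVC = 114 - 36·6 + 3·6^2 = 6.
So the shutdown price is $6.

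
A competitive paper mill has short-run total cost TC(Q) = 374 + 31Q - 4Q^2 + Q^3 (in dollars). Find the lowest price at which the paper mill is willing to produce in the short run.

$27 per unit

The shutdown price is the minimum of AVC. VC = 31Q - 4Q^2 + Q^3, so AVC = 31 - 4Q + Q^2.
dAVC/dQ = -4 + 2Q = 0 gives Q = 2. min AVC = 31 - 4·2 + 2^2 = 27.
For P < $27 the firm produces nothing.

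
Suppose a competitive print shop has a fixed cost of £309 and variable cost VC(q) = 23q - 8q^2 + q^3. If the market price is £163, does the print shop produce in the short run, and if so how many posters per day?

From TC, MC = TC'(q) = 23 - 16q + 3q^2 and AVC = VC/q = 23 - 8q + q^2.
AVC is minimized where dAVC/dq = -8 + 2q = 0, at q = 4; min AVC = 23 - 8·4 + 4^2 = £7.
Because £163 ≥ £7, revenue can cover variable cost; the firm operates.
P = MC gives -140 - 16q + 3q^2 = 0, with roots -14/3 and 10. Take the larger (rising MC): q* = 10.
Check: AVC at q = 10 is £43 ≤ P, so revenue covers variable cost.
Profit = P·q − TC = 163·10 − 739 = £891.

Produce at q = 10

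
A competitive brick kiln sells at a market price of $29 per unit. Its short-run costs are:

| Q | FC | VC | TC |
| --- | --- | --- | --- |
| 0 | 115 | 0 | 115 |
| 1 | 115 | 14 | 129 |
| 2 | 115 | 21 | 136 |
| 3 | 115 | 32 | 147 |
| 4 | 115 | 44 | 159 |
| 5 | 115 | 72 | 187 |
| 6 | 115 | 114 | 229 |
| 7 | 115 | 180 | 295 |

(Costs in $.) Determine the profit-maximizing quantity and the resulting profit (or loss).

Compute π = P·Q − TC at each output: Q=0: -115; Q=1: -100; Q=2: -78; Q=3: -60; Q=4: -43; Q=5: -42; Q=6: -55; Q=7: -92.
Profit is maximized at Q = 5. AVC there is 72/5 = $14.40 ≤ P, so producing beats shutting down (which would give -$115).

Q = 5; profit = -$42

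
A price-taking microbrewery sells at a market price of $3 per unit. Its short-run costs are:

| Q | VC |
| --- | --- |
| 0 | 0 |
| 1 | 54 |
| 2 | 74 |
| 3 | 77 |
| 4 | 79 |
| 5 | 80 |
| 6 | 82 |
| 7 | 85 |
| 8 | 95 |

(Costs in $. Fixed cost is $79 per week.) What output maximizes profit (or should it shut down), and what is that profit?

Q = 0 (shut down); profit = -$79

Compute π = P·Q − TC at each output: Q=0: -79; Q=1: -130; Q=2: -147; Q=3: -147; Q=4: -146; Q=5: -144; Q=6: -143; Q=7: -143; Q=8: -150.
Profit is highest at Q = 0. Equivalently, the lowest AVC in the table is 95/8 ≈ $11.88 at Q = 8, and P = $3 falls below it — price never covers variable cost, so the firm shuts down and loses only its fixed cost.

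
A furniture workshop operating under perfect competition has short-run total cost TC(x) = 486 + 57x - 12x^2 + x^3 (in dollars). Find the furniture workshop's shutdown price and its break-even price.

Shutdown price = $21; break-even price = $84

Shutdown price = min AVC. AVC = 57 - 12x + x^2, with vertex at x = 6 and minimum $21.
ATC = 486/x + 57 - 12x + x^2. Setting dATC/dx = −486/x^2 − 12 + 2x = 0 gives x = 9 (since 2·9^3 − 12·9^2 = 486).
min ATC = 486/9 + 57 − 12·9 + 9^2 = $84. That is the break-even price.
Between these two prices the firm operates at a loss; above $84 it earns a profit.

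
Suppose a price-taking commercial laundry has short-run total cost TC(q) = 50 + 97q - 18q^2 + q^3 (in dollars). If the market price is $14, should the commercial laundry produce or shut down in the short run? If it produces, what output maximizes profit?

Shut down

From TC, MC = TC'(q) = 97 - 36q + 3q^2 and AVC = VC/q = 97 - 18q + q^2.
AVC is minimized where dAVC/dq = -18 + 2q = 0, at q = 9; min AVC = 97 - 18·9 + 9^2 = $16.
P = $14 lies below min AVC = $16; no output level covers variable cost.
The firm minimizes its loss by shutting down and losing only its fixed cost of $50.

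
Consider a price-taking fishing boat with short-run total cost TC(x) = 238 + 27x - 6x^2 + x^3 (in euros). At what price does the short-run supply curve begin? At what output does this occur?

€18 per unit, at x = 3

The firm shuts down when price falls below the minimum of average variable cost. AVC = VC/x = 27 - 6x + x^2.
At the minimum of AVC, MC = AVC. MC = 27 - 12x + 3x^2; setting MC = AVC gives 2x^2 - 6x = 0, so x = 3. min AVC = 18.
For P < €18 the firm produces nothing.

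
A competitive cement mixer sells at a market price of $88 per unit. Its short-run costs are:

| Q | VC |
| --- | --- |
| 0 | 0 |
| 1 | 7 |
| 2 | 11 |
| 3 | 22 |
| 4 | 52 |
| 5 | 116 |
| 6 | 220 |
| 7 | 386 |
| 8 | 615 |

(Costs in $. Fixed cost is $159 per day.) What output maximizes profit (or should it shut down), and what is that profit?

Q = 5; profit = $165

Tabulate TR − TC: Q=0: -159; Q=1: -78; Q=2: 6; Q=3: 83; Q=4: 141; Q=5: 165; Q=6: 149; Q=7: 71; Q=8: -70.
Profit is maximized at Q = 5. AVC there is 116/5 = $23.20 ≤ P, so producing beats shutting down (which would give -$159).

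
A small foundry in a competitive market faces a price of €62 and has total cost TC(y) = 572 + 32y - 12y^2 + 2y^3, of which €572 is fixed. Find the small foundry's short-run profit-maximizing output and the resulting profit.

Profit = -€372 at y = 5

AVC = 32 - 12y + 2y^2; min AVC = €14 at y = 3. Since P = €62 ≥ min AVC, the firm produces.
With MC = 32 - 24y + 6y^2, P = MC on the upward-sloping part at y* = 5.
TR = 62·5 = 310. TC = 572 + 110 = 682. Profit = 310 − 682 = -€372.
Shutting down would mean losing the fixed cost of €572, so operating at a loss of €372 is better by €200.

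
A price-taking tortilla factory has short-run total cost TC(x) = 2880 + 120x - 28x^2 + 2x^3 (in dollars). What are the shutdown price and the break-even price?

Shutdown price = $22; break-even price = $312

Shutdown price = min AVC. AVC = 120 - 28x + 2x^2, with vertex at x = 7 and minimum $22.
ATC = 2880/x + 120 - 28x + 2x^2. Setting dATC/dx = −2880/x^2 − 28 + 4x = 0 gives x = 12 (since 4·12^3 − 28·12^2 = 2880).
min ATC = 2880/12 + 120 − 28·12 + 2·12^2 = $312. That is the break-even price.
For $22 ≤ P < $312 the firm produces at a loss; below $22 it shuts down.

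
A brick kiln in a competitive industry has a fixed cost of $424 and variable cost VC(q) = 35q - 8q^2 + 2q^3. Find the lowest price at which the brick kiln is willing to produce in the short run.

$27 per unit

The firm shuts down when price falls below the minimum of average variable cost. AVC = VC/q = 35 - 8q + 2q^2.
dAVC/dq = -8 + 4q = 0 gives q = 2. min AVC = 35 - 8·2 + 2·2^2 = 27.
So the shutdown price is $27.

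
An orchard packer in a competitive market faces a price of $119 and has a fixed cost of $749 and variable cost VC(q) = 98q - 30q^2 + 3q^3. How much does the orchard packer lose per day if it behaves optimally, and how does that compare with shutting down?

AVC = 98 - 30q + 3q^2; min AVC = $23 at q = 5. Since P = $119 ≥ min AVC, the firm produces.
With MC = 98 - 60q + 9q^2, P = MC on the upward-sloping part at q* = 7.
TR = 119·7 = 833. TC = 749 + 245 = 994. Profit = 833 − 994 = -$161.
Shutting down would mean losing the fixed cost of $749, so operating at a loss of $161 is better by $588.

Profit = -$161 at q = 7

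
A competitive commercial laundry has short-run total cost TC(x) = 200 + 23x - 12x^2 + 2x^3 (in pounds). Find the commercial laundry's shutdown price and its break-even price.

AVC = 23 - 12x + 2x^2; minimized at x = 3, giving min AVC = £5. That is the shutdown price.
ATC = 200/x + 23 - 12x + 2x^2. Setting dATC/dx = −200/x^2 − 12 + 4x = 0 gives x = 5 (since 4·5^3 − 12·5^2 = 200).
min ATC = 200/5 + 23 − 12·5 + 2·5^2 = £53. That is the break-even price.
Between these two prices the firm operates at a loss; above £53 it earns a profit.

Shutdown price = £5; break-even price = £53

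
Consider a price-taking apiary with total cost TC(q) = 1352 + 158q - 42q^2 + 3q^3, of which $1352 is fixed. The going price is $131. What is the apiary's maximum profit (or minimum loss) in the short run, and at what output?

AVC = 158 - 42q + 3q^2 has its minimum $11 at q = 7; price $131 clears that bar, so the firm operates.
With MC = 158 - 84q + 9q^2, P = MC on the upward-sloping part at q* = 9.
TR = 131·9 = 1179. TC = 1352 + 207 = 1559. Profit = 1179 − 1559 = -$380.
Shutting down would mean losing the fixed cost of $1352, so operating at a loss of $380 is better by $972.

Profit = -$380 at q = 9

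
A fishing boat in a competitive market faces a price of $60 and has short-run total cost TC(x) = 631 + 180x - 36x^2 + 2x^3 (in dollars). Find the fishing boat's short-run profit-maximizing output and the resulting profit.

AVC = 180 - 36x + 2x^2 has its minimum $18 at x = 9; price $60 clears that bar, so the firm operates.
With MC = 180 - 72x + 6x^2, P = MC on the upward-sloping part at x* = 10.
TR = 60·10 = 600. TC = 631 + 200 = 831. Profit = 600 − 831 = -$231.
That loss of $231 beats the $631 the firm would lose by shutting down; producing recovers $400 of fixed cost.

Profit = -$231 at x = 10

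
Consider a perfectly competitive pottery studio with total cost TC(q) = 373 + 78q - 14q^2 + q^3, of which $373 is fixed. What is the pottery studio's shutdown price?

$29 per unit

Short-run supply begins at min AVC. From VC = 78q - 14q^2 + q^3, AVC = 78 - 14q + q^2.
At the minimum of AVC, MC = AVC. MC = 78 - 28q + 3q^2; setting MC = AVC gives 2q^2 - 14q = 0, so q = 7. min AVC = 29.
The firm shuts down for any P below $29.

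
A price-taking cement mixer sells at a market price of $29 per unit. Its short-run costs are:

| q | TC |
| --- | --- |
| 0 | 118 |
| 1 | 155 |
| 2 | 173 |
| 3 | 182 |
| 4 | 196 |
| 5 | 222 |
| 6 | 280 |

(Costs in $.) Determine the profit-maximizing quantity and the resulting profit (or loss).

q = 5; profit = -$77

Profit at each row (π = 29q − TC): q=0: -118; q=1: -126; q=2: -115; q=3: -95; q=4: -80; q=5: -77; q=6: -106.
Profit is maximized at q = 5. AVC there is 104/5 = $20.80 ≤ P, so producing beats shutting down (which would give -$118).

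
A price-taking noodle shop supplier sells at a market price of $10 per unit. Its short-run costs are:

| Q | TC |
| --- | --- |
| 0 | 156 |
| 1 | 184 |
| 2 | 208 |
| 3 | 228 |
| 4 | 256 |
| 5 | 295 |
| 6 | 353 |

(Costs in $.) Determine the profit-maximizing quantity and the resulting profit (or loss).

Q = 0 (shut down); profit = -$156

Profit at each row (π = 10Q − TC): Q=0: -156; Q=1: -174; Q=2: -188; Q=3: -198; Q=4: -216; Q=5: -245; Q=6: -293.
Profit is highest at Q = 0. Equivalently, the lowest AVC in the table is 72/3 ≈ $24 at Q = 3, and P = $10 falls below it — price never covers variable cost, so the firm shuts down and loses only its fixed cost.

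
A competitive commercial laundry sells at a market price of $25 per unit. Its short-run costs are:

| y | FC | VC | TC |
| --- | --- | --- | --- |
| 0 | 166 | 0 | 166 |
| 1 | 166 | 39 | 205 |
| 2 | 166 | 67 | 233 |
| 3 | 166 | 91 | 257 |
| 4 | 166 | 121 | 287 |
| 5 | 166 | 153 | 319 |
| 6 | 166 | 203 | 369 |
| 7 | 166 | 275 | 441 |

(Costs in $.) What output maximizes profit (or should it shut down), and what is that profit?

Profit at each row (π = 25y − TC): y=0: -166; y=1: -180; y=2: -183; y=3: -182; y=4: -187; y=5: -194; y=6: -219; y=7: -266.
Profit is highest at y = 0. Equivalently, the lowest AVC in the table is 121/4 ≈ $30.25 at y = 4, and P = $25 falls below it — price never covers variable cost, so the firm shuts down and loses only its fixed cost.

y = 0 (shut down); profit = -$166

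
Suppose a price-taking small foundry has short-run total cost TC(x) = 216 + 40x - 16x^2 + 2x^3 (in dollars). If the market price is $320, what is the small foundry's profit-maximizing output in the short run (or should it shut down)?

Variable cost is VC = 40x - 16x^2 + 2x^3, so AVC = VC/x = 40 - 16x + 2x^2 and MC = dTC/dx = 40 - 32x + 6x^2.
The AVC parabola has its vertex at x = 16/4 = 4, where AVC = 40 - 16·4 + 2·4^2 = $8.
Since P = $320 ≥ min AVC = $8, price covers variable cost and the firm should produce.
P = MC gives -280 - 32x + 6x^2 = 0, with roots -14/3 and 10. Take the larger (rising MC): x* = 10.
Check: AVC at x = 10 is $80 ≤ P, so revenue covers variable cost.
Profit = P·x − TC = 320·10 − 1016 = $2184.

Produce at x = 10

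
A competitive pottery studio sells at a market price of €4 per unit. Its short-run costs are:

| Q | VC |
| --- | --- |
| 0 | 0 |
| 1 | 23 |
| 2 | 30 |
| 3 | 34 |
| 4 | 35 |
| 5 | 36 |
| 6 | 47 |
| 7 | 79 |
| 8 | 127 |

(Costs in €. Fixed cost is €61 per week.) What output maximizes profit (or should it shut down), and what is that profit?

Q = 0 (shut down); profit = -€61

Tabulate TR − TC: Q=0: -61; Q=1: -80; Q=2: -83; Q=3: -83; Q=4: -80; Q=5: -77; Q=6: -84; Q=7: -112; Q=8: -156.
Profit is highest at Q = 0. Equivalently, the lowest AVC in the table is 36/5 ≈ €7.20 at Q = 5, and P = €4 falls below it — price never covers variable cost, so the firm shuts down and loses only its fixed cost.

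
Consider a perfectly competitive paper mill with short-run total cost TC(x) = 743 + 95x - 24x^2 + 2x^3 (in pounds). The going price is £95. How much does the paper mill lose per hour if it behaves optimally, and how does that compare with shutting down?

Profit = -£231 at x = 8

AVC = 95 - 24x + 2x^2; min AVC = £23 at x = 6. Since P = £95 ≥ min AVC, the firm produces.
MC = 95 - 48x + 6x^2. Setting P = MC and taking the root on the rising branch gives x* = 8.
TR = 95·8 = 760. TC = 743 + 248 = 991. Profit = 760 − 991 = -£231.
By producing, the firm covers all variable cost plus £512 of fixed cost; shutting down would lose the full £743.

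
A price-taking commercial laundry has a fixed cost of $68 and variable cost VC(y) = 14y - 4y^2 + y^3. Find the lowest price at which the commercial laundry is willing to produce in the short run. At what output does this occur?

$10 per unit, at y = 2

The firm shuts down when price falls below the minimum of average variable cost. AVC = VC/y = 14 - 4y + y^2.
At the minimum of AVC, MC = AVC. MC = 14 - 8y + 3y^2; setting MC = AVC gives 2y^2 - 4y = 0, so y = 2. min AVC = 10.
For P < $10 the firm produces nothing.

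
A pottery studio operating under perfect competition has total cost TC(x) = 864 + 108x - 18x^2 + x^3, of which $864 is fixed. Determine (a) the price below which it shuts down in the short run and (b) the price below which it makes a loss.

Shutdown price = min AVC. AVC = 108 - 18x + x^2, with vertex at x = 9 and minimum $27.
ATC = 864/x + 108 - 18x + x^2. Setting dATC/dx = −864/x^2 − 18 + 2x = 0 gives x = 12 (since 2·12^3 − 18·12^2 = 864).
min ATC = 864/12 + 108 − 18·12 + 12^2 = $108. That is the break-even price.
Between these two prices the firm operates at a loss; above $108 it earns a profit.

Shutdown price = $27; break-even price = $108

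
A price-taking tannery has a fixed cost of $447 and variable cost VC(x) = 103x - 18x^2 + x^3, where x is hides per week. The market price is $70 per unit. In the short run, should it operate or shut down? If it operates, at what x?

Strip out fixed cost: VC = 103x - 18x^2 + x^3. Then AVC = 103 - 18x + x^2 and MC = 103 - 36x + 3x^2.
AVC hits its minimum where MC = AVC, at x = 9, giving min AVC = 103 - 18·9 + 9^2 = $22.
Since P = $70 ≥ min AVC = $22, price covers variable cost and the firm should produce.
Set P = MC: 70 = 103 - 36x + 3x^2 → 33 - 36x + 3x^2 = 0. The roots are x = 1 and x = 11; the profit-maximizing output is on the rising part of MC, so x* = 11.
Check: AVC at x = 11 is $26 ≤ P, so revenue covers variable cost.
Profit = P·x − TC = 70·11 − 733 = $37.

Produce at x = 11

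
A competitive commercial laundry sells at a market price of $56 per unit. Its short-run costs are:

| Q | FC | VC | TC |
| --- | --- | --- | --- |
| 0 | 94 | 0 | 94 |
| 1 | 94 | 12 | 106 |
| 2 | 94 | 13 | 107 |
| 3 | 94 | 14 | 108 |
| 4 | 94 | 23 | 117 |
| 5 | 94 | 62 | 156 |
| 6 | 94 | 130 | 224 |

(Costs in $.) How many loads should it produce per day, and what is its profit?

Q = 5; profit = $124

Tabulate TR − TC: Q=0: -94; Q=1: -50; Q=2: 5; Q=3: 60; Q=4: 107; Q=5: 124; Q=6: 112.
Profit is maximized at Q = 5. AVC there is 62/5 = $12.40 ≤ P, so producing beats shutting down (which would give -$94).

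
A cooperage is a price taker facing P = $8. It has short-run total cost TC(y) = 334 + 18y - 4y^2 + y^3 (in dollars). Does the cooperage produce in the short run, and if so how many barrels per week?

Shut down

Variable cost is VC = 18y - 4y^2 + y^3, so AVC = VC/y = 18 - 4y + y^2 and MC = dTC/dy = 18 - 8y + 3y^2.
AVC hits its minimum where MC = AVC, at y = 2, giving min AVC = 18 - 4·2 + 2^2 = $14.
Since P = $8 < min AVC = $14, price fails to cover variable cost at any output.
Best response: produce nothing and absorb the $334 fixed cost.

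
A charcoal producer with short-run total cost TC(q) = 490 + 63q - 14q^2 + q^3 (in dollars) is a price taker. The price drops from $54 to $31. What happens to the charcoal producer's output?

AVC = 63 - 14q + q^2, minimized at q = 7 where min AVC = $14. MC = 63 - 28q + 3q^2.
With P = $54 above the shutdown price, P = MC gives q = 9.
At P = $31 ≥ min AVC, set P = MC: q = 8. The firm stays open but cuts output.

Output falls from 9 to 8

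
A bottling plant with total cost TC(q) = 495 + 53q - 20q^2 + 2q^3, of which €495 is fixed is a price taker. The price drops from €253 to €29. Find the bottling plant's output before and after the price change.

Output falls from 10 to 6

MC = 53 - 40q + 6q^2; the shutdown threshold is min AVC = €3 (at q = 5).
At P = €253 ≥ min AVC, set P = MC on the rising branch: q = 10.
At P = €29 ≥ min AVC, set P = MC: q = 6. The firm stays open but cuts output.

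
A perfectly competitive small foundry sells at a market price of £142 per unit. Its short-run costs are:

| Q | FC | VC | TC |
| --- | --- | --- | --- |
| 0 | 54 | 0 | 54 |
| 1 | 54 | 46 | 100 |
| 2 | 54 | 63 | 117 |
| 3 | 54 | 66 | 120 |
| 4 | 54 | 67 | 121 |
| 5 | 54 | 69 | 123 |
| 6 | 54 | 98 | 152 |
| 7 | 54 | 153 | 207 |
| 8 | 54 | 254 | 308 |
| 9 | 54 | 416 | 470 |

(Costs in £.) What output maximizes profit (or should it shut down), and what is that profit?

Compute π = P·Q − TC at each output: Q=0: -54; Q=1: 42; Q=2: 167; Q=3: 306; Q=4: 447; Q=5: 587; Q=6: 700; Q=7: 787; Q=8: 828; Q=9: 808.
Profit is maximized at Q = 8. AVC there is 254/8 = £31.75 ≤ P, so producing beats shutting down (which would give -£54).

Q = 8; profit = £828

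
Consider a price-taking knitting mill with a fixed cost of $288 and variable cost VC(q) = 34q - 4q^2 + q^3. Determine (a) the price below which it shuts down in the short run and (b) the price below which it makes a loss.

Shutdown price = min AVC. AVC = 34 - 4q + q^2, with vertex at q = 2 and minimum $30.
ATC = 288/q + 34 - 4q + q^2. Setting dATC/dq = −288/q^2 − 4 + 2q = 0 gives q = 6 (since 2·6^3 − 4·6^2 = 288).
min ATC = 288/6 + 34 − 4·6 + 6^2 = $94. That is the break-even price.
Between these two prices the firm operates at a loss; above $94 it earns a profit.

Shutdown price = $30; break-even price = $94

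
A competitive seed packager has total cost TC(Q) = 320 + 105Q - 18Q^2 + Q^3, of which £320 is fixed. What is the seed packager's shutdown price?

£24 per unit

The firm shuts down when price falls below the minimum of average variable cost. AVC = VC/Q = 105 - 18Q + Q^2.
dAVC/dQ = -18 + 2Q = 0 gives Q = 9. min AVC = 105 - 18·9 + 9^2 = 24.
The firm shuts down for any P below £24.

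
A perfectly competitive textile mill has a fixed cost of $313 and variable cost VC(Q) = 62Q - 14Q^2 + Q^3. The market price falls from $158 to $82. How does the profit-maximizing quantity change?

Output falls from 12 to 10

MC = 62 - 28Q + 3Q^2; the shutdown threshold is min AVC = $13 (at Q = 7).
At P = $158 ≥ min AVC, set P = MC on the rising branch: Q = 12.
At P = $82 ≥ min AVC, set P = MC: Q = 10. The firm stays open but cuts output.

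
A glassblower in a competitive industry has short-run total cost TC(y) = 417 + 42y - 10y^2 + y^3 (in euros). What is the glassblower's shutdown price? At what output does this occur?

The firm shuts down when price falls below the minimum of average variable cost. AVC = VC/y = 42 - 10y + y^2.
At the minimum of AVC, MC = AVC. MC = 42 - 20y + 3y^2; setting MC = AVC gives 2y^2 - 10y = 0, so y = 5. min AVC = 17.
For P < €17 the firm produces nothing.

€17 per unit, at y = 5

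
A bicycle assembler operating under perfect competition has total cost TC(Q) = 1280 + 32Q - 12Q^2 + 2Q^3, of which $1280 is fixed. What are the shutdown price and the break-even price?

Shutdown price = min AVC. AVC = 32 - 12Q + 2Q^2, with vertex at Q = 3 and minimum $14.
ATC = 1280/Q + 32 - 12Q + 2Q^2. Setting dATC/dQ = −1280/Q^2 − 12 + 4Q = 0 gives Q = 8 (since 4·8^3 − 12·8^2 = 1280).
min ATC = 1280/8 + 32 − 12·8 + 2·8^2 = $224. That is the break-even price.
For $14 ≤ P < $224 the firm produces at a loss; below $14 it shuts down.

Shutdown price = $14; break-even price = $224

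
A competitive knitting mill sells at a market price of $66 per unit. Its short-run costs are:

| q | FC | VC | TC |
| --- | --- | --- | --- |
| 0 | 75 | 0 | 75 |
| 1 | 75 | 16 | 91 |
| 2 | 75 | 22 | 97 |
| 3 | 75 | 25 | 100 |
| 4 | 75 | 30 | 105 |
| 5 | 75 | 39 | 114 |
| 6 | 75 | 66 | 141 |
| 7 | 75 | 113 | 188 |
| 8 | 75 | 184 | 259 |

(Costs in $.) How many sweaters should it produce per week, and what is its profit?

q = 7; profit = $274

Tabulate TR − TC: q=0: -75; q=1: -25; q=2: 35; q=3: 98; q=4: 159; q=5: 216; q=6: 255; q=7: 274; q=8: 269.
Profit is maximized at q = 7. AVC there is 113/7 = $16.14 ≤ P, so producing beats shutting down (which would give -$75).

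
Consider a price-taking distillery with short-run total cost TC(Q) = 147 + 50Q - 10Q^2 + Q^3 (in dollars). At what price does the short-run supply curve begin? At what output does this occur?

$25 per unit, at Q = 5

The shutdown price is the minimum of AVC. VC = 50Q - 10Q^2 + Q^3, so AVC = 50 - 10Q + Q^2.
At the minimum of AVC, MC = AVC. MC = 50 - 20Q + 3Q^2; setting MC = AVC gives 2Q^2 - 10Q = 0, so Q = 5. min AVC = 25.
The firm shuts down for any P below $25.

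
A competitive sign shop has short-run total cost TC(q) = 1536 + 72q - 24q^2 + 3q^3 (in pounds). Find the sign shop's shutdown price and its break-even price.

AVC = 72 - 24q + 3q^2; minimized at q = 4, giving min AVC = £24. That is the shutdown price.
ATC = 1536/q + 72 - 24q + 3q^2. Setting dATC/dq = −1536/q^2 − 24 + 6q = 0 gives q = 8 (since 6·8^3 − 24·8^2 = 1536).
min ATC = 1536/8 + 72 − 24·8 + 3·8^2 = £264. That is the break-even price.
For £24 ≤ P < £264 the firm produces at a loss; below £24 it shuts down.

Shutdown price = £24; break-even price = £264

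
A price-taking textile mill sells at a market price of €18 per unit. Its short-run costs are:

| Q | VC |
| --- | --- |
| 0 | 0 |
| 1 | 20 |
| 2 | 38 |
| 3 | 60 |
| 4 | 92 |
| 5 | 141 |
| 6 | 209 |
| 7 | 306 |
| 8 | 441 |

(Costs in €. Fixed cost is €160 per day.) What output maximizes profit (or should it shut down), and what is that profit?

Tabulate TR − TC: Q=0: -160; Q=1: -162; Q=2: -162; Q=3: -166; Q=4: -180; Q=5: -211; Q=6: -261; Q=7: -340; Q=8: -457.
Profit is highest at Q = 0. Equivalently, the lowest AVC in the table is 38/2 ≈ €19 at Q = 2, and P = €18 falls below it — price never covers variable cost, so the firm shuts down and loses only its fixed cost.

Q = 0 (shut down); profit = -€160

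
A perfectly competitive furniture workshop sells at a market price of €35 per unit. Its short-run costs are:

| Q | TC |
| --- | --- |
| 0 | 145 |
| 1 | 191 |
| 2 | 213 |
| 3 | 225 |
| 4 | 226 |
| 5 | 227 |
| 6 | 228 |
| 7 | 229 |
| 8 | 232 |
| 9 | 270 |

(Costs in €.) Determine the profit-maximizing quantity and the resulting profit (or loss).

Q = 8; profit = €48

Tabulate TR − TC: Q=0: -145; Q=1: -156; Q=2: -143; Q=3: -120; Q=4: -86; Q=5: -52; Q=6: -18; Q=7: 16; Q=8: 48; Q=9: 45.
Profit is maximized at Q = 8. AVC there is 87/8 = €10.88 ≤ P, so producing beats shutting down (which would give -€145).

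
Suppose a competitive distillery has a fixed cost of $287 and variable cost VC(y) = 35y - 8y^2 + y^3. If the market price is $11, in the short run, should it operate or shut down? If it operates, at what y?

From TC, MC = TC'(y) = 35 - 16y + 3y^2 and AVC = VC/y = 35 - 8y + y^2.
The AVC parabola has its vertex at y = 8/2 = 4, where AVC = 35 - 8·4 + 4^2 = $19.
Since P = $11 < min AVC = $19, price fails to cover variable cost at any output.
Best response: produce nothing and absorb the $287 fixed cost.

Shut down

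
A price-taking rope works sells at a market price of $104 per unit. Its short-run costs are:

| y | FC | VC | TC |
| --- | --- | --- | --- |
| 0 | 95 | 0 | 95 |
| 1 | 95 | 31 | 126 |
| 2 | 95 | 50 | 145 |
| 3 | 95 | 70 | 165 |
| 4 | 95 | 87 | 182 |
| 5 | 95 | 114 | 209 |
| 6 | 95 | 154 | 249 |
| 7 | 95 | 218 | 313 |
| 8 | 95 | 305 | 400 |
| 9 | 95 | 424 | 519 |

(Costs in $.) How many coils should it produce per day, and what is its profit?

y = 8; profit = $432

Compute π = P·y − TC at each output: y=0: -95; y=1: -22; y=2: 63; y=3: 147; y=4: 234; y=5: 311; y=6: 375; y=7: 415; y=8: 432; y=9: 417.
Profit is maximized at y = 8. AVC there is 305/8 = $38.12 ≤ P, so producing beats shutting down (which would give -$95).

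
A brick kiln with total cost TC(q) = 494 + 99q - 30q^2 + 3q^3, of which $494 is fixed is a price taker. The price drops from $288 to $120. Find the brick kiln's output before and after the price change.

AVC = 99 - 30q + 3q^2, minimized at q = 5 where min AVC = $24. MC = 99 - 60q + 9q^2.
With P = $288 above the shutdown price, P = MC gives q = 9.
At P = $120 ≥ min AVC, set P = MC: q = 7. The firm stays open but cuts output.

Output falls from 9 to 7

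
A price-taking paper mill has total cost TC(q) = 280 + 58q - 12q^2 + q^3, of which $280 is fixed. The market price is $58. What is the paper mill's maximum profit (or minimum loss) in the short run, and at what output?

AVC = 58 - 12q + q^2 has its minimum $22 at q = 6; price $58 clears that bar, so the firm operates.
MC = 58 - 24q + 3q^2. Setting P = MC and taking the root on the rising branch gives q* = 8.
TR = 58·8 = 464. TC = 280 + 208 = 488. Profit = 464 − 488 = -$24.
By producing, the firm covers all variable cost plus $256 of fixed cost; shutting down would lose the full $280.

Profit = -$24 at q = 8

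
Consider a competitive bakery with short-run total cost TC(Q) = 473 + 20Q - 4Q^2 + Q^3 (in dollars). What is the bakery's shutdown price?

Short-run supply begins at min AVC. From VC = 20Q - 4Q^2 + Q^3, AVC = 20 - 4Q + Q^2.
At the minimum of AVC, MC = AVC. MC = 20 - 8Q + 3Q^2; setting MC = AVC gives 2Q^2 - 4Q = 0, so Q = 2. min AVC = 16.
The firm shuts down for any P below $16.

$16 per unit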